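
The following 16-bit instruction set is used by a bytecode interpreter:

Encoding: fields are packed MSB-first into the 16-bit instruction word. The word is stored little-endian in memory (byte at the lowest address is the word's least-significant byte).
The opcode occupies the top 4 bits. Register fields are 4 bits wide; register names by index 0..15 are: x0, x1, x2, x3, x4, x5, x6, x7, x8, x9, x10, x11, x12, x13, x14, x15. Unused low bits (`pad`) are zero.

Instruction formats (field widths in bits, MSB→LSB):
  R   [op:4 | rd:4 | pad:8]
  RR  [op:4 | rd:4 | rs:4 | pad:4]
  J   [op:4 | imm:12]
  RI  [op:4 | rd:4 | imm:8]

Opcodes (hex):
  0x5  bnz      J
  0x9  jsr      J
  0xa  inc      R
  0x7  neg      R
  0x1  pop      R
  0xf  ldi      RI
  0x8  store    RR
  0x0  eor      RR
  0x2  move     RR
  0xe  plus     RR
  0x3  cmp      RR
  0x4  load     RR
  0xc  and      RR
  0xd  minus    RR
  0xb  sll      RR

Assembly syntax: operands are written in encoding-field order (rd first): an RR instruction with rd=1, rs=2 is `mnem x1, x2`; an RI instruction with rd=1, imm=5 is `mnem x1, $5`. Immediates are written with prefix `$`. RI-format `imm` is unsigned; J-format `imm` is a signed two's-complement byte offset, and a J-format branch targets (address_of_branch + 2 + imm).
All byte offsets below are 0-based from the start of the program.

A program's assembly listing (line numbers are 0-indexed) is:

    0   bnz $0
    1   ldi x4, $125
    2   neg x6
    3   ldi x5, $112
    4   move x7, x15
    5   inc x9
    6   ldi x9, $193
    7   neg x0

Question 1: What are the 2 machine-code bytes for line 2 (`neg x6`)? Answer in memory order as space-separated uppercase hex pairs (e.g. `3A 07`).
L2: neg op=0x7:4|rd=6:4|pad=0:8 ⇒ 0x7600 ⇒ little 00 76

00 76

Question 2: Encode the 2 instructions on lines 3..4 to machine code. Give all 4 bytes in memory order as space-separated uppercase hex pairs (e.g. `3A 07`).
3. ldi fields op=0xf:4|rd=5:4|imm=112:8 → word f570h → 70 f5
4. move fields op=0x2:4|rd=7:4|rs=15:4|pad=0:4 → word 27f0h → f0 27

70 F5 F0 27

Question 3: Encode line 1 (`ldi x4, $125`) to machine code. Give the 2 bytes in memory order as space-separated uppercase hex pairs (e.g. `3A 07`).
L1: ldi op=0xf:4|rd=4:4|imm=125:8 ⇒ 0xf47d ⇒ little 7d f4

7D F4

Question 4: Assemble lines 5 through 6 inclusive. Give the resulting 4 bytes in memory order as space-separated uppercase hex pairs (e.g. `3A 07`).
L5: inc op=0xa:4|rd=9:4|pad=0:8 ⇒ 0xa900 ⇒ little 00 a9
L6: ldi op=0xf:4|rd=9:4|imm=193:8 ⇒ 0xf9c1 ⇒ little c1 f9

00 A9 C1 F9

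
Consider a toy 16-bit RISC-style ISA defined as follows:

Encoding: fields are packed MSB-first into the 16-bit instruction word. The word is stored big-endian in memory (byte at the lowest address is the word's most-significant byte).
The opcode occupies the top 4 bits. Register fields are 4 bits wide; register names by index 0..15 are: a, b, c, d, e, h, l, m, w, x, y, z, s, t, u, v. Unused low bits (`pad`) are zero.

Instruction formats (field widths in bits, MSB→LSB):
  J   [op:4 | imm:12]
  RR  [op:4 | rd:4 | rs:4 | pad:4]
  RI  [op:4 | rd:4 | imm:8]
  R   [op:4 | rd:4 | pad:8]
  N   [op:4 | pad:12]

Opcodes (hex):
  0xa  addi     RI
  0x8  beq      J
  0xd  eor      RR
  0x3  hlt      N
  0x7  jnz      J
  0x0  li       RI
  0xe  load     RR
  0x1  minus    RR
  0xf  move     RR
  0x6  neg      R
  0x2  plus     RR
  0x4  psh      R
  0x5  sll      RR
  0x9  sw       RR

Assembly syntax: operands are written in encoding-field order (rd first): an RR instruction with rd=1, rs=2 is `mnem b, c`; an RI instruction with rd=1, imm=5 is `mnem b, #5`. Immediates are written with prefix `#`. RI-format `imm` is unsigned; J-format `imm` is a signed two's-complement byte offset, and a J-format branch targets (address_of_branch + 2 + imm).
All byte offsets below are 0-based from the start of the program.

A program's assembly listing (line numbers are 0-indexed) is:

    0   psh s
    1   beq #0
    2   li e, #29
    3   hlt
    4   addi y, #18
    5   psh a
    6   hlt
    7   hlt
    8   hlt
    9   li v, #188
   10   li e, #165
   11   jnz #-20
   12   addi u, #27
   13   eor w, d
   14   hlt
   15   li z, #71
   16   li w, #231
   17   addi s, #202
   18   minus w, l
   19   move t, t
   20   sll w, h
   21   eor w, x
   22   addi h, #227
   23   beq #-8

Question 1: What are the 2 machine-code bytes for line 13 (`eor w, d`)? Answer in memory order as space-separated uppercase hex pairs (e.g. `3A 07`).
13. eor fields op=0xd:4|rd=8:4|rs=3:4|pad=0:4 → word d830h → d8 30

D8 30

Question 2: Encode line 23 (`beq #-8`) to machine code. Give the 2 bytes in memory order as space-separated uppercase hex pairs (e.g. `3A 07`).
L23: beq op=0x8:4|imm=-8:12 ⇒ 0x8ff8 ⇒ big 8f f8

8F F8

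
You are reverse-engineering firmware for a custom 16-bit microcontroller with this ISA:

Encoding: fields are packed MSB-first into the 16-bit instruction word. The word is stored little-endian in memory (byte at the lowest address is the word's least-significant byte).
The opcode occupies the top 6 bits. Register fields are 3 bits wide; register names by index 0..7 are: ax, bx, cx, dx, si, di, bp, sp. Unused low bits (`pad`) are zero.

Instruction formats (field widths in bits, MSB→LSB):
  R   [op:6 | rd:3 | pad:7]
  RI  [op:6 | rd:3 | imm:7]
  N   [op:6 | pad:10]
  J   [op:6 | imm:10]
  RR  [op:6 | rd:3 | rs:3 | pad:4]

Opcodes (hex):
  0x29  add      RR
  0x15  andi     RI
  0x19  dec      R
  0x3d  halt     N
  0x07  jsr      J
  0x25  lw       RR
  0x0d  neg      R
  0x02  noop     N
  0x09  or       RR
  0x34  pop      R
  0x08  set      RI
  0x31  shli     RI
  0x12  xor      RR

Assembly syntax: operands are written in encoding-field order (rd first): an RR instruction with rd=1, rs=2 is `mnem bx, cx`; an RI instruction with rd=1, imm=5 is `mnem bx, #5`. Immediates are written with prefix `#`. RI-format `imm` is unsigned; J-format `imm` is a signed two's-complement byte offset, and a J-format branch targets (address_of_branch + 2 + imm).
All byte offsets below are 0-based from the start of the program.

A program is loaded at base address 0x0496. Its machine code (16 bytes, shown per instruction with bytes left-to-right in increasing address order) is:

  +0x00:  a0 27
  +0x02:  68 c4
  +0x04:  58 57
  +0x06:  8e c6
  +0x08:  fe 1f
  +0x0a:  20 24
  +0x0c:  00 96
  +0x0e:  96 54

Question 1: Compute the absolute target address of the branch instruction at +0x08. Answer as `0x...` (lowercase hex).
off 0x08: read fe 1f as little → 0x1ffe
  opcode bits[15:10]=0x7: jsr/J
  imm: (w>>0)&0x3ff=0x3fe (s10→-2) → #-2
  target = base 0x0496 + off 0x08 + 2 + imm -2 = 0x049e

0x049e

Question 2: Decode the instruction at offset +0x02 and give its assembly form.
shli ax, #104

[02] 68 c4 → 0xc468
  opcode bits[15:10]=0x31: shli/RI
  rd: (w>>7)&0x7=0x0 → ax
  imm: (w>>0)&0x7f=0x68 → #104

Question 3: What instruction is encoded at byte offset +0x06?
shli di, #14

off 0x06: read 8e c6 as little → 0xc68e
  op=0xc68e>>10=0x31 ⇒ shli (RI)
  rd: (w>>7)&0x7=0x5 → di
  imm: (w>>0)&0x7f=0xe → #14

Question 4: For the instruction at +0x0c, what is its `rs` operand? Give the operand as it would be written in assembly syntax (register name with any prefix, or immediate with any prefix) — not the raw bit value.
[0c] 00 96 → 0x9600
  top 6b → 0x25 → lw [RR]
  rd: (w>>7)&0x7=0x4 → si
  rs: (w>>4)&0x7=0x0 → ax

ax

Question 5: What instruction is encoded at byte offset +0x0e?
andi bx, #22

off 0x0e: read 96 54 as little → 0x5496
  top 6b → 0x15 → andi [RI]
  rd: (w>>7)&0x7=0x1 → bx
  imm: (w>>0)&0x7f=0x16 → #22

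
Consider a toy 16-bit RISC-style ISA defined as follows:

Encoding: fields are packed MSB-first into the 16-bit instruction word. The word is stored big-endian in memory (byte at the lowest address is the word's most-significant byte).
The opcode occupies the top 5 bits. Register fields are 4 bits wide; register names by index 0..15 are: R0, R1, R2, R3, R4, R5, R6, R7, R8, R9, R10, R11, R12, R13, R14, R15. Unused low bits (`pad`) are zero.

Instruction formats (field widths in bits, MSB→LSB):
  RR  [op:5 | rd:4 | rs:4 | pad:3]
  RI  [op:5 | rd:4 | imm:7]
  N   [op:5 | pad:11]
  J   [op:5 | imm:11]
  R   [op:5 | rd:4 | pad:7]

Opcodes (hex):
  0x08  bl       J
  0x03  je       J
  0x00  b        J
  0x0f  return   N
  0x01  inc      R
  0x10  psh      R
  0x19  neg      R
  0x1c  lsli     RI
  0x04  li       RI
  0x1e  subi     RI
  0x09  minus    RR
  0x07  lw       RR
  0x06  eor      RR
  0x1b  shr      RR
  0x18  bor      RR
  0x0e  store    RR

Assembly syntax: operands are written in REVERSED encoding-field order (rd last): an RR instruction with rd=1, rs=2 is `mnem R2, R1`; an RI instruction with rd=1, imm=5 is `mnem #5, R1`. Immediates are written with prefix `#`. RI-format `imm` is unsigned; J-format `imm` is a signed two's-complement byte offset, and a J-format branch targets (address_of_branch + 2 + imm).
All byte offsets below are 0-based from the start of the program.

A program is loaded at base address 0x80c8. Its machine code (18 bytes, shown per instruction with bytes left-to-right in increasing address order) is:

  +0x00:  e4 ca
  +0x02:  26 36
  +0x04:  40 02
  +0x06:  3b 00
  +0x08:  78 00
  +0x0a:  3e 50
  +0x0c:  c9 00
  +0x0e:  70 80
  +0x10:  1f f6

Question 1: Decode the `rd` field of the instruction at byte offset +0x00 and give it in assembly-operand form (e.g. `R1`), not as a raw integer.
@+00  big-endian(e4 ca) = 0xe4ca
  op=0xe4ca>>11=0x1c ⇒ lsli (RI)
  [10:7] rd=9 = R9
  [6:0] imm=74 = #74

R9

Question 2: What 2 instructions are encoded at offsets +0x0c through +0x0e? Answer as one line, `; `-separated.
[0c] c9 00 → 0xc900
  op=0xc900>>11=0x19 ⇒ neg (R)
  rd@[10:7]=0x2 ⇒ R2
[0e] 70 80 → 0x7080
  op=0x7080>>11=0xe ⇒ store (RR)
  rd@[10:7]=0x1 ⇒ R1
  rs@[6:3]=0x0 ⇒ R0

neg R2; store R0, R1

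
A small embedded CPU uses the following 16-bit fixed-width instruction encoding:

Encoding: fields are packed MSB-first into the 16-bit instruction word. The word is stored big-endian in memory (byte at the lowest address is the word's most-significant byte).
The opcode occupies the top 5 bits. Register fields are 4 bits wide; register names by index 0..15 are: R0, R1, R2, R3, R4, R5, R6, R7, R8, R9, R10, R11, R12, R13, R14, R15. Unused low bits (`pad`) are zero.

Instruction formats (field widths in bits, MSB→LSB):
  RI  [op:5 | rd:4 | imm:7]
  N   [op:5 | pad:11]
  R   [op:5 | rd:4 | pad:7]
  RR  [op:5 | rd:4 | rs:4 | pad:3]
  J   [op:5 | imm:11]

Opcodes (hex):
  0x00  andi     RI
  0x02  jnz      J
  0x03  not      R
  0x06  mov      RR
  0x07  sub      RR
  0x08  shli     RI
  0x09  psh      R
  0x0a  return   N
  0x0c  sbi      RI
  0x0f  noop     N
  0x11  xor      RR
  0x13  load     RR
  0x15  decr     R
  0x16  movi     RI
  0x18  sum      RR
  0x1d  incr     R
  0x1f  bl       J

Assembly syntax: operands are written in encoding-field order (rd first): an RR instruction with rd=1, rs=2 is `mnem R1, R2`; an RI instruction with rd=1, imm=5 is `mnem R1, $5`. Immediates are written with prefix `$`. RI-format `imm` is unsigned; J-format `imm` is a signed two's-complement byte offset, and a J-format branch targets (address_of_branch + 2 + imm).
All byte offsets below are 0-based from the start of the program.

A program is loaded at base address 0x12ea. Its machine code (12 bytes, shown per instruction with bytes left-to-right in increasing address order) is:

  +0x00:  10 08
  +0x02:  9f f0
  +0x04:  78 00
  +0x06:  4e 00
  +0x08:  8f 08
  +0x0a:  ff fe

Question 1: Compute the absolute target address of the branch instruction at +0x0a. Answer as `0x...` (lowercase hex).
0x12f4

+0x0a: ff fe ⇒ word 0xfffe (big)
  op=0xfffe>>11=0x1f ⇒ bl (J)
  imm@[10:0]=0x7fe (s11→-2) ⇒ $-2
  target = base 0x12ea + off 0x0a + 2 + imm -2 = 0x12f4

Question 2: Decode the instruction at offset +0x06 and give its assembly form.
psh R12

+0x06: 4e 00 ⇒ word 0x4e00 (big)
  op=0x4e00>>11=0x9 ⇒ psh (R)
  [10:7] rd=12 = R12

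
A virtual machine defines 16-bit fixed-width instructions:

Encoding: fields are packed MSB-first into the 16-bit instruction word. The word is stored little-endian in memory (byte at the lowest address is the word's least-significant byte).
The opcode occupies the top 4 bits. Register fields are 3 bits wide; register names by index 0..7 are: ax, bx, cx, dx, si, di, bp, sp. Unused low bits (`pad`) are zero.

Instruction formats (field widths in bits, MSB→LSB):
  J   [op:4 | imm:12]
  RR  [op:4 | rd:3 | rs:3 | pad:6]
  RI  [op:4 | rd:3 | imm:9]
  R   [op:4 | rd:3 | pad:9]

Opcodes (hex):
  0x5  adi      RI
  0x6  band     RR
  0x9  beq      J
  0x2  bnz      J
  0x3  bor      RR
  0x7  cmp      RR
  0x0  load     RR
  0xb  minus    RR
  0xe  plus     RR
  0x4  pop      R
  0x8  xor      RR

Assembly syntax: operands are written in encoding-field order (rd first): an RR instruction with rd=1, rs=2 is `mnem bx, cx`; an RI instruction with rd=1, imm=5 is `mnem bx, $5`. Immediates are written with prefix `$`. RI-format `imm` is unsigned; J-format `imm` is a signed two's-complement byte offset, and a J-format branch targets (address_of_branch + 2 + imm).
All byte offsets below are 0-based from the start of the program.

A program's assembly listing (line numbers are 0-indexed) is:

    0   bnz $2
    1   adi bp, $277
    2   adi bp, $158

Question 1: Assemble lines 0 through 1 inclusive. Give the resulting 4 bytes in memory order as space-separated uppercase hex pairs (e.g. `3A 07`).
02 20 15 5D

L0: bnz op=0x2:4|imm=2:12 ⇒ 0x2002 ⇒ little 02 20
L1: adi op=0x5:4|rd=6:3|imm=277:9 ⇒ 0x5d15 ⇒ little 15 5d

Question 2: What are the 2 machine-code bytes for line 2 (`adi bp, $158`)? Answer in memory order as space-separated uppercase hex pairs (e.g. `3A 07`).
2. adi fields op=0x5:4|rd=6:3|imm=158:9 → word 5c9eh → 9e 5c

9E 5C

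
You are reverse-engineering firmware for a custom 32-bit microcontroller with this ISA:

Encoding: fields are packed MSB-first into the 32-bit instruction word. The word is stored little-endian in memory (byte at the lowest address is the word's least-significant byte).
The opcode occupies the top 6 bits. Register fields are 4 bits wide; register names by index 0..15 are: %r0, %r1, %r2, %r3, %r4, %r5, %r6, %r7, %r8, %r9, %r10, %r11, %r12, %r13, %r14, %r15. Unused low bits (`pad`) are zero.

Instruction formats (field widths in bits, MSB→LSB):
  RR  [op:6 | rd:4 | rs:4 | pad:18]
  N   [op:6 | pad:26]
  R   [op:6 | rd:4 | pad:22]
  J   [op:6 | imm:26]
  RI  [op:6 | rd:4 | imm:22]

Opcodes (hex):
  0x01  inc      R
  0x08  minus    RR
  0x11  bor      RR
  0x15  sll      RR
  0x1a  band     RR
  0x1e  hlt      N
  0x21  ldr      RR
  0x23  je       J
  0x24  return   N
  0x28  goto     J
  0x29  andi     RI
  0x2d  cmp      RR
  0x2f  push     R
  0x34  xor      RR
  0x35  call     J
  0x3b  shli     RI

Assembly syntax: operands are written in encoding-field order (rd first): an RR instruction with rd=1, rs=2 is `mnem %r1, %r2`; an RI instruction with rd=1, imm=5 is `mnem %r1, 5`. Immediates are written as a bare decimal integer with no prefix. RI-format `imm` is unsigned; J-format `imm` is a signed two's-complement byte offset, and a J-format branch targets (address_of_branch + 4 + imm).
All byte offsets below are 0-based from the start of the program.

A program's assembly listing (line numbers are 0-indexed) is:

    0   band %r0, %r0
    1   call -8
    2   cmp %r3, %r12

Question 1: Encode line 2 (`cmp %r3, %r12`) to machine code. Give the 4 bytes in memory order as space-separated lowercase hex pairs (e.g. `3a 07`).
00 00 f0 b4

line 2 (cmp): pack op=0x2d:6|rd=3:4|rs=12:4|pad=0:18 = 0xb4f00000; little→ 00 00 f0 b4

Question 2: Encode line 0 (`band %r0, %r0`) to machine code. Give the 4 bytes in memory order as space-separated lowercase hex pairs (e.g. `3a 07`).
00 00 00 68

L0: band op=0x1a:6|rd=0:4|rs=0:4|pad=0:18 ⇒ 0x68000000 ⇒ little 00 00 00 68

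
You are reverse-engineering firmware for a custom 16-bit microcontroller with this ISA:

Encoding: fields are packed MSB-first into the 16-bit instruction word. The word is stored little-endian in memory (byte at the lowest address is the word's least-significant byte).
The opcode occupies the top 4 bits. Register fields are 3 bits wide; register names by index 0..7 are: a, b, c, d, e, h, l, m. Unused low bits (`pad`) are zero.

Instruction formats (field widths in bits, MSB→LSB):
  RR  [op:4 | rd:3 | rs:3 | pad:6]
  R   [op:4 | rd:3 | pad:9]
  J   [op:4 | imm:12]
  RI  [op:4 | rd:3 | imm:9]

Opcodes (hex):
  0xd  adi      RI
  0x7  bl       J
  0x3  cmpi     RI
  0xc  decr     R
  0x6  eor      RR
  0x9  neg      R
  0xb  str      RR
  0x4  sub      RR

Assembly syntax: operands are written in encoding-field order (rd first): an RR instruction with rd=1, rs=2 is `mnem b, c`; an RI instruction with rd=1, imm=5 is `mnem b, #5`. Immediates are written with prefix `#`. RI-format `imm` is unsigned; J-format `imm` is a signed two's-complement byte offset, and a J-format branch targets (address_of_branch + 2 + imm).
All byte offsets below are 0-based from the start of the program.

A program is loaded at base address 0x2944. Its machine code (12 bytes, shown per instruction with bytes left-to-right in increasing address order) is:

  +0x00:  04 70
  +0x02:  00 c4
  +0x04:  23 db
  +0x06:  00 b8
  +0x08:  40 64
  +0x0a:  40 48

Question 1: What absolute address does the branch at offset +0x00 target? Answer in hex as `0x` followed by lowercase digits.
+0x00: 04 70 ⇒ word 0x7004 (little)
  opcode bits[15:12]=0x7: bl/J
  imm@[11:0]=0x4 ⇒ #4
  target = base 0x2944 + off 0x00 + 2 + imm 4 = 0x294a

0x294a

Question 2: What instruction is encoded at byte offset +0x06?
[06] 00 b8 → 0xb800
  top 4b → 0xb → str [RR]
  rd@[11:9]=0x4 ⇒ e
  rs@[8:6]=0x0 ⇒ a

str e, a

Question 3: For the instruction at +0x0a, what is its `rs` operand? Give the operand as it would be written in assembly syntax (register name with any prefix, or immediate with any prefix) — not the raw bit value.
off 0x0a: read 40 48 as little → 0x4840
  op=0x4840>>12=0x4 ⇒ sub (RR)
  rd@[11:9]=0x4 ⇒ e
  rs@[8:6]=0x1 ⇒ b

b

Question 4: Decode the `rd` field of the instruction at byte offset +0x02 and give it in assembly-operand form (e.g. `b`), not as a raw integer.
@+02  little-endian(00 c4) = 0xc400
  op=0xc400>>12=0xc ⇒ decr (R)
  rd: (w>>9)&0x7=0x2 → c

c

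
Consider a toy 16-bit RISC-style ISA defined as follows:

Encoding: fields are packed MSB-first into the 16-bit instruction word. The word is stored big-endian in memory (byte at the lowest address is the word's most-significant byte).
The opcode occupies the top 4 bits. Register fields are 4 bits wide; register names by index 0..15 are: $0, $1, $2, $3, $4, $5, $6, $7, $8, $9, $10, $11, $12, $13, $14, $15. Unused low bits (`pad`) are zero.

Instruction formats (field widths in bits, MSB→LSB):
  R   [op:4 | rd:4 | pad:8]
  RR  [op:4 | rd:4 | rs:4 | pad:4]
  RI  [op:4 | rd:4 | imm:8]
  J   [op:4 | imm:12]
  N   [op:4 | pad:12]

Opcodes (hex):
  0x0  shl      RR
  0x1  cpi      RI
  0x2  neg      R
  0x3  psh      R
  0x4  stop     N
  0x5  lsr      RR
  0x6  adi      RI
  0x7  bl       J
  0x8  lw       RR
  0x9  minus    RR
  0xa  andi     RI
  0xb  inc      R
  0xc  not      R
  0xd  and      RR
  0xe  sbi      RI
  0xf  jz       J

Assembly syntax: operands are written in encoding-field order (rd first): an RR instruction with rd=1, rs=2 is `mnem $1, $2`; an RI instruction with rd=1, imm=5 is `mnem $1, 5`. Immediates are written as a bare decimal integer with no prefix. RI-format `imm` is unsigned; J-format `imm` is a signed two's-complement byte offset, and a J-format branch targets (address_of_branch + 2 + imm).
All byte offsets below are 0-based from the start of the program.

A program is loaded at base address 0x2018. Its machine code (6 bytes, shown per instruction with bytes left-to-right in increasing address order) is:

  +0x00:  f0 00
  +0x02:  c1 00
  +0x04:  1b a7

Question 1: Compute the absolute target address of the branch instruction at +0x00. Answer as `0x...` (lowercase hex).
@+00  big-endian(f0 00) = 0xf000
  top 4b → 0xf → jz [J]
  imm@[11:0]=0x0 ⇒ 0
  target = base 0x2018 + off 0x00 + 2 + imm 0 = 0x201a

0x201a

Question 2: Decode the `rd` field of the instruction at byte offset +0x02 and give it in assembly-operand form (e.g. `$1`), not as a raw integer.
$1

[02] c1 00 → 0xc100
  op=0xc100>>12=0xc ⇒ not (R)
  rd: (w>>8)&0xf=0x1 → $1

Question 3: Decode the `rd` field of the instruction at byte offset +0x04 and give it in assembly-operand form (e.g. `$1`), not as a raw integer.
$11

off 0x04: read 1b a7 as big → 0x1ba7
  opcode bits[15:12]=0x1: cpi/RI
  rd: (w>>8)&0xf=0xb → $11
  imm: (w>>0)&0xff=0xa7 → 167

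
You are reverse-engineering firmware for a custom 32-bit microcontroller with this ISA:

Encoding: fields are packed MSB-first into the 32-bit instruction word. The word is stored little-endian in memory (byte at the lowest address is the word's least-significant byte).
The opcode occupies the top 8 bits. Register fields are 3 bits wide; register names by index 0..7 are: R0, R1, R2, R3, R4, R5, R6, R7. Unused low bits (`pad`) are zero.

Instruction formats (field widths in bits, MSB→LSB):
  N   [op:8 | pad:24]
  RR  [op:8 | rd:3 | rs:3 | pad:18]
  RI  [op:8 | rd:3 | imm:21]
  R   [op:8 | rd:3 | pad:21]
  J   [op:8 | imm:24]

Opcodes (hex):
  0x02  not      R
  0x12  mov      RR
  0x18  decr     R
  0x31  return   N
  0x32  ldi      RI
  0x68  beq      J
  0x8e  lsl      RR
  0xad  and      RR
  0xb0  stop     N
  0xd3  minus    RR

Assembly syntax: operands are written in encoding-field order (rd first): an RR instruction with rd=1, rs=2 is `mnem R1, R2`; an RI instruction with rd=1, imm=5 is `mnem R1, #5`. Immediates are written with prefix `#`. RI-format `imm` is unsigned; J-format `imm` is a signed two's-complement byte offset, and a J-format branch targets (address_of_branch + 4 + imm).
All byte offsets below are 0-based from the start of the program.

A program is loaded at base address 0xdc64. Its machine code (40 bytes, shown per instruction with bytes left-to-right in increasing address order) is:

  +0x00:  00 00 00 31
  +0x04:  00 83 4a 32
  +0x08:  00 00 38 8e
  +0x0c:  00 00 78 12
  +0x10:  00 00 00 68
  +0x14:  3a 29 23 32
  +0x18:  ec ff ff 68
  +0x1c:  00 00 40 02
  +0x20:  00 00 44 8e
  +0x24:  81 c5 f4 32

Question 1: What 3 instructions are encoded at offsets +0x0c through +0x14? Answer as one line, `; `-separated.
mov R3, R6; beq #0; ldi R1, #207162

@+0c  little-endian(00 00 78 12) = 0x12780000
  top 8b → 0x12 → mov [RR]
  rd@[23:21]=0x3 ⇒ R3
  rs@[20:18]=0x6 ⇒ R6
@+10  little-endian(00 00 00 68) = 0x68000000
  top 8b → 0x68 → beq [J]
  imm@[23:0]=0x0 ⇒ #0
@+14  little-endian(3a 29 23 32) = 0x3223293a
  top 8b → 0x32 → ldi [RI]
  rd@[23:21]=0x1 ⇒ R1
  imm@[20:0]=0x3293a ⇒ #207162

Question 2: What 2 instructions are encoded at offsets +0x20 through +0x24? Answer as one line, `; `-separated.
off 0x20: read 00 00 44 8e as little → 0x8e440000
  opcode bits[31:24]=0x8e: lsl/RR
  rd: (w>>21)&0x7=0x2 → R2
  rs: (w>>18)&0x7=0x1 → R1
off 0x24: read 81 c5 f4 32 as little → 0x32f4c581
  opcode bits[31:24]=0x32: ldi/RI
  rd: (w>>21)&0x7=0x7 → R7
  imm: (w>>0)&0x1fffff=0x14c581 → #1361281

lsl R2, R1; ldi R7, #1361281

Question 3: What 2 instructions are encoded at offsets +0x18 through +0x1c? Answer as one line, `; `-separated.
+0x18: ec ff ff 68 ⇒ word 0x68ffffec (little)
  op=0x68ffffec>>24=0x68 ⇒ beq (J)
  imm@[23:0]=0xffffec (s24→-20) ⇒ #-20
+0x1c: 00 00 40 02 ⇒ word 0x02400000 (little)
  op=0x02400000>>24=0x2 ⇒ not (R)
  rd@[23:21]=0x2 ⇒ R2

beq #-20; not R2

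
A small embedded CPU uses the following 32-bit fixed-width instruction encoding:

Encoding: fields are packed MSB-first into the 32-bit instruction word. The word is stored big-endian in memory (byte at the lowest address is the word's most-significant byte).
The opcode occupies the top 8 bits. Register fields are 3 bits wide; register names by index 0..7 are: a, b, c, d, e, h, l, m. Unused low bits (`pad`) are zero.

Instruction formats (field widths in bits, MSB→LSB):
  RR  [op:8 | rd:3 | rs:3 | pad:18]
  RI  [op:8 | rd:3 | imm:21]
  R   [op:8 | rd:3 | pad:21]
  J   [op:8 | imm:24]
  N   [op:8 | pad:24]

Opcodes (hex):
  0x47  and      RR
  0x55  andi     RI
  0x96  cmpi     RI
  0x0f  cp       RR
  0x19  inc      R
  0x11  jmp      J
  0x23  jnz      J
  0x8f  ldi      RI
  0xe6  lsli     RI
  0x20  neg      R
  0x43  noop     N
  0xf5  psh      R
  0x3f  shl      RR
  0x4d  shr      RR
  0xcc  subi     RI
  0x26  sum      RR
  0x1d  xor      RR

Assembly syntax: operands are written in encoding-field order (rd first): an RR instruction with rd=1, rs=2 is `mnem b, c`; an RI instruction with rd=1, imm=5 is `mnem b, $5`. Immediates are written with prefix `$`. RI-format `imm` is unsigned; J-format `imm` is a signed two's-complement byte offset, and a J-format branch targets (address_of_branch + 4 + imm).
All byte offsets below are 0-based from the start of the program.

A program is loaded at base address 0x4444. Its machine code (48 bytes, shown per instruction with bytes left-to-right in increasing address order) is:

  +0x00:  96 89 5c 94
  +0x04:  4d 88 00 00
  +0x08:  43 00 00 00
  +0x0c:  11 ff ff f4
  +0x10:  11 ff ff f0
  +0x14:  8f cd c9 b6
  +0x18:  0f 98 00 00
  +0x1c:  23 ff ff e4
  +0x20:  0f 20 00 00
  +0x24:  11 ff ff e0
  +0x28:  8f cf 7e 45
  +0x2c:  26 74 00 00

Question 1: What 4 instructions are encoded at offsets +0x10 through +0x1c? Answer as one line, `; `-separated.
[10] 11 ff ff f0 → 0x11fffff0
  top 8b → 0x11 → jmp [J]
  imm: (w>>0)&0xffffff=0xfffff0 (s24→-16) → $-16
[14] 8f cd c9 b6 → 0x8fcdc9b6
  top 8b → 0x8f → ldi [RI]
  rd: (w>>21)&0x7=0x6 → l
  imm: (w>>0)&0x1fffff=0xdc9b6 → $903606
[18] 0f 98 00 00 → 0x0f980000
  top 8b → 0xf → cp [RR]
  rd: (w>>21)&0x7=0x4 → e
  rs: (w>>18)&0x7=0x6 → l
[1c] 23 ff ff e4 → 0x23ffffe4
  top 8b → 0x23 → jnz [J]
  imm: (w>>0)&0xffffff=0xffffe4 (s24→-28) → $-28

jmp $-16; ldi l, $903606; cp e, l; jnz $-28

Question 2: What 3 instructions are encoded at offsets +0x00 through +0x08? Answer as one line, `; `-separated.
cmpi e, $613524; shr e, c; noop

+0x00: 96 89 5c 94 ⇒ word 0x96895c94 (big)
  op=0x96895c94>>24=0x96 ⇒ cmpi (RI)
  rd@[23:21]=0x4 ⇒ e
  imm@[20:0]=0x95c94 ⇒ $613524
+0x04: 4d 88 00 00 ⇒ word 0x4d880000 (big)
  op=0x4d880000>>24=0x4d ⇒ shr (RR)
  rd@[23:21]=0x4 ⇒ e
  rs@[20:18]=0x2 ⇒ c
+0x08: 43 00 00 00 ⇒ word 0x43000000 (big)
  op=0x43000000>>24=0x43 ⇒ noop (N)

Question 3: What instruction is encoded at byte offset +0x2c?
sum d, h

[2c] 26 74 00 00 → 0x26740000
  top 8b → 0x26 → sum [RR]
  [23:21] rd=3 = d
  [20:18] rs=5 = h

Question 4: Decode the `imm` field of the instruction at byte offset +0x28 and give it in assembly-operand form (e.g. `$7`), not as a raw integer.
$1015365

+0x28: 8f cf 7e 45 ⇒ word 0x8fcf7e45 (big)
  opcode bits[31:24]=0x8f: ldi/RI
  rd: (w>>21)&0x7=0x6 → l
  imm: (w>>0)&0x1fffff=0xf7e45 → $1015365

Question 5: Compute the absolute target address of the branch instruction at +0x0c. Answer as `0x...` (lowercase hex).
@+0c  big-endian(11 ff ff f4) = 0x11fffff4
  op=0x11fffff4>>24=0x11 ⇒ jmp (J)
  imm@[23:0]=0xfffff4 (s24→-12) ⇒ $-12
  target = base 0x4444 + off 0x0c + 4 + imm -12 = 0x4448

0x4448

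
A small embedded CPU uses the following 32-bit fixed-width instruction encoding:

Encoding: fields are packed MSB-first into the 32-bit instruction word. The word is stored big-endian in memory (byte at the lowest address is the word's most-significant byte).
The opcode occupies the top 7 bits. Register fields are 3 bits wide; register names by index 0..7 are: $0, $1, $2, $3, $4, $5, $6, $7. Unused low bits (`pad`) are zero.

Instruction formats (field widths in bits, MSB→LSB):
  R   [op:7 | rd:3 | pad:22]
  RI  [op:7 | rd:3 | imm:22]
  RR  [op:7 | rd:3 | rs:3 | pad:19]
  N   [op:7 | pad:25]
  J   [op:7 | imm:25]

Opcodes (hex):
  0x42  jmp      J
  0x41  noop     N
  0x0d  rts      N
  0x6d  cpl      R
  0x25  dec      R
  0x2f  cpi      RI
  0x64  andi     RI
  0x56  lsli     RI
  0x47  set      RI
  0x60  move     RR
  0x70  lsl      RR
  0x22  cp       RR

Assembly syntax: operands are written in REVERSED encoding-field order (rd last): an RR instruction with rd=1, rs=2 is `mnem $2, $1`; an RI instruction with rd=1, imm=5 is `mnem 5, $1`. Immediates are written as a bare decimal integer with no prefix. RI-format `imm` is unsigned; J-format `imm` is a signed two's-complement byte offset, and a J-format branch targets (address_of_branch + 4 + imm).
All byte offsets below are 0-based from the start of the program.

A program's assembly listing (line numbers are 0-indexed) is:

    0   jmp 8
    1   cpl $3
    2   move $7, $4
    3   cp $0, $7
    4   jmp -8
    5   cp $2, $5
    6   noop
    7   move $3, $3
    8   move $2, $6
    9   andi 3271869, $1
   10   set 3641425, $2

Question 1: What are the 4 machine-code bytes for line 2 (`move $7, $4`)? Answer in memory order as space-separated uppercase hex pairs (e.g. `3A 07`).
C1 38 00 00

L2: move op=0x60:7|rd=4:3|rs=7:3|pad=0:19 ⇒ 0xc1380000 ⇒ big c1 38 00 00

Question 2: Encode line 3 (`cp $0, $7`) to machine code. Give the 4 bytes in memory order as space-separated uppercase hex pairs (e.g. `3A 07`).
line 3 (cp): pack op=0x22:7|rd=7:3|rs=0:3|pad=0:19 = 0x45c00000; big→ 45 c0 00 00

45 C0 00 00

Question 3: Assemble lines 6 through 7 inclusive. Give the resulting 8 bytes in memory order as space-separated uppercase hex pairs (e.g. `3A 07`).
6. noop fields op=0x41:7|pad=0:25 → word 82000000h → 82 00 00 00
7. move fields op=0x60:7|rd=3:3|rs=3:3|pad=0:19 → word c0d80000h → c0 d8 00 00

82 00 00 00 C0 D8 00 00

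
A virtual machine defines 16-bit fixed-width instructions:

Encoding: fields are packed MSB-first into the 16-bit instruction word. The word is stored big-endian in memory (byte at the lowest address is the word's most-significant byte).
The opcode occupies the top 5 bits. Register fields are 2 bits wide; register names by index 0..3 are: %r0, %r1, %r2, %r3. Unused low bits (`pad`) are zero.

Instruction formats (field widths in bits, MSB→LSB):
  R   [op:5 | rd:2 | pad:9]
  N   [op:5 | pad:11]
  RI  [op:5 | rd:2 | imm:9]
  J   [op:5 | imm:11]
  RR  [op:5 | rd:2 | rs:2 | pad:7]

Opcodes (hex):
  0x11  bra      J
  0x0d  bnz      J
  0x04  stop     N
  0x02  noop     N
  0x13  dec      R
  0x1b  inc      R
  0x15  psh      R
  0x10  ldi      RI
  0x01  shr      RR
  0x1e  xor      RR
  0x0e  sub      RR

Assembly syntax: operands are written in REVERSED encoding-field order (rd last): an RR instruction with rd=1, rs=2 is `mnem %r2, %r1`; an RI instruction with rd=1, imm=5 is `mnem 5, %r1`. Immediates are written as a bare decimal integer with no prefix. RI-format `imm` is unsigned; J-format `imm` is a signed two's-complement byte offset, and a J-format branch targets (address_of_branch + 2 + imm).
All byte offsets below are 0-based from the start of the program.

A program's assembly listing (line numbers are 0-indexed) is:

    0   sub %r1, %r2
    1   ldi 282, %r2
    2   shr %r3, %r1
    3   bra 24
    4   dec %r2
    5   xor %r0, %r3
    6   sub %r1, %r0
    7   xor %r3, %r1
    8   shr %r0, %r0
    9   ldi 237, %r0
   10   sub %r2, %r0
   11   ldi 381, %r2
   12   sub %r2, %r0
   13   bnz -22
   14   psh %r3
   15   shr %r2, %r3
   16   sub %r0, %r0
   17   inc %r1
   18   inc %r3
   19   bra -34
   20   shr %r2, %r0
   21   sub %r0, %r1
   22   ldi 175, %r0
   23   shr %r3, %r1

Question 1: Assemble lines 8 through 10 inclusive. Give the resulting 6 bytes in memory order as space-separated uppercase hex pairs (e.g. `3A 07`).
08 00 80 ED 71 00

line 8 (shr): pack op=0x1:5|rd=0:2|rs=0:2|pad=0:7 = 0x0800; big→ 08 00
line 9 (ldi): pack op=0x10:5|rd=0:2|imm=237:9 = 0x80ed; big→ 80 ed
line 10 (sub): pack op=0xe:5|rd=0:2|rs=2:2|pad=0:7 = 0x7100; big→ 71 00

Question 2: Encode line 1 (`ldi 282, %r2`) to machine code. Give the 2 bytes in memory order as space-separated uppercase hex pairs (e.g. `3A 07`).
85 1A

line 1 (ldi): pack op=0x10:5|rd=2:2|imm=282:9 = 0x851a; big→ 85 1a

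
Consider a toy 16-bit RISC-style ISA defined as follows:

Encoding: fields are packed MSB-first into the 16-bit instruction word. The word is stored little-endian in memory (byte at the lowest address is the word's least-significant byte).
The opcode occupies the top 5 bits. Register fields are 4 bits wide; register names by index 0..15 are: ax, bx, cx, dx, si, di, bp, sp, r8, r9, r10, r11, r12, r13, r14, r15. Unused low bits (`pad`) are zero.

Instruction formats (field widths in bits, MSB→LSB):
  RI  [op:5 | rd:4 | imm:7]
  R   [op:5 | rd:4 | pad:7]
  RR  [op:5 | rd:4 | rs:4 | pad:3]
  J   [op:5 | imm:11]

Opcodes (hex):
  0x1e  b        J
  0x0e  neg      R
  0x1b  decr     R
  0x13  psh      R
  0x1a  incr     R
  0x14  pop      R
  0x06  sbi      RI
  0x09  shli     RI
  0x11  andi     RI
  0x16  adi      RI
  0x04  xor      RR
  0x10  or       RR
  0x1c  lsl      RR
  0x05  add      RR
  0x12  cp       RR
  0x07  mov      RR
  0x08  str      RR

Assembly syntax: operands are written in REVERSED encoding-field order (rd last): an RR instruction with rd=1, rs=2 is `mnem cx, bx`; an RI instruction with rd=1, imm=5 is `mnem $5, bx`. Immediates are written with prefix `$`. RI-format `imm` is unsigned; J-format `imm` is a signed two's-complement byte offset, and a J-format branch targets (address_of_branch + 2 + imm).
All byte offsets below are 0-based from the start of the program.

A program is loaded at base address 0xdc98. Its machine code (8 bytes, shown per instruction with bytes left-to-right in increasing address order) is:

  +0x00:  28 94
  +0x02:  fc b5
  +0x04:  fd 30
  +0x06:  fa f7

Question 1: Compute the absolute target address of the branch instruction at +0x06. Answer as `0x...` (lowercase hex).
0xdc9a

[06] fa f7 → 0xf7fa
  top 5b → 0x1e → b [J]
  [10:0] imm=2042 (s11→-6) = $-6
  target = base 0xdc98 + off 0x06 + 2 + imm -6 = 0xdc9a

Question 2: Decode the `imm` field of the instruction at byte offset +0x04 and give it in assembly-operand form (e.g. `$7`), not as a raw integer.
$125

@+04  little-endian(fd 30) = 0x30fd
  op=0x30fd>>11=0x6 ⇒ sbi (RI)
  rd: (w>>7)&0xf=0x1 → bx
  imm: (w>>0)&0x7f=0x7d → $125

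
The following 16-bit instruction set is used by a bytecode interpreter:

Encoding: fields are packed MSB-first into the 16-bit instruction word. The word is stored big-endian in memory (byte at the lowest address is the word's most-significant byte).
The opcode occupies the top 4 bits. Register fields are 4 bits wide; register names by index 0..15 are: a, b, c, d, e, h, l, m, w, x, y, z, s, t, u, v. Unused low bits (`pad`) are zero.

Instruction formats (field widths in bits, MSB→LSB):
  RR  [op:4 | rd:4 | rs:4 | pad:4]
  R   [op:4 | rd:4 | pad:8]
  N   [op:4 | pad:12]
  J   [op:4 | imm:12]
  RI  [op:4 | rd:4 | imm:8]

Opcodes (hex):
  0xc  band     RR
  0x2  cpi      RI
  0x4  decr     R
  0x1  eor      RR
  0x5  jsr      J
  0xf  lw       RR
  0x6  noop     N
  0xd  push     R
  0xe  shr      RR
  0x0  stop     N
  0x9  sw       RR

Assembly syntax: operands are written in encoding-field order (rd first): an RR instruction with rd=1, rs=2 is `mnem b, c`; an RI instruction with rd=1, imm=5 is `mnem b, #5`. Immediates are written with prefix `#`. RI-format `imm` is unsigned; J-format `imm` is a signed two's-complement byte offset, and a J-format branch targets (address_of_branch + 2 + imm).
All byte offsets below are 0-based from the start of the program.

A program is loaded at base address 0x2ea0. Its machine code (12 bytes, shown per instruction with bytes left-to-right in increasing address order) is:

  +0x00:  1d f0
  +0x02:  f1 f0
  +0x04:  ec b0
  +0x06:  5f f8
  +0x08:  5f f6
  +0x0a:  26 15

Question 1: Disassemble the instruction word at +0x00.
+0x00: 1d f0 ⇒ word 0x1df0 (big)
  opcode bits[15:12]=0x1: eor/RR
  [11:8] rd=13 = t
  [7:4] rs=15 = v

eor t, v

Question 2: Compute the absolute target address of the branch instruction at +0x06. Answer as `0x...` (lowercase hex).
0x2ea0

@+06  big-endian(5f f8) = 0x5ff8
  opcode bits[15:12]=0x5: jsr/J
  [11:0] imm=4088 (s12→-8) = #-8
  target = base 0x2ea0 + off 0x06 + 2 + imm -8 = 0x2ea0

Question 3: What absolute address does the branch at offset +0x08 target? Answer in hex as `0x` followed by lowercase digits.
0x2ea0

[08] 5f f6 → 0x5ff6
  top 4b → 0x5 → jsr [J]
  imm@[11:0]=0xff6 (s12→-10) ⇒ #-10
  target = base 0x2ea0 + off 0x08 + 2 + imm -10 = 0x2ea0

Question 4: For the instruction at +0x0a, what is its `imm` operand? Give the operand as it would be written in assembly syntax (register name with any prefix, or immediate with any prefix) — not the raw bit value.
+0x0a: 26 15 ⇒ word 0x2615 (big)
  op=0x2615>>12=0x2 ⇒ cpi (RI)
  [11:8] rd=6 = l
  [7:0] imm=21 = #21

#21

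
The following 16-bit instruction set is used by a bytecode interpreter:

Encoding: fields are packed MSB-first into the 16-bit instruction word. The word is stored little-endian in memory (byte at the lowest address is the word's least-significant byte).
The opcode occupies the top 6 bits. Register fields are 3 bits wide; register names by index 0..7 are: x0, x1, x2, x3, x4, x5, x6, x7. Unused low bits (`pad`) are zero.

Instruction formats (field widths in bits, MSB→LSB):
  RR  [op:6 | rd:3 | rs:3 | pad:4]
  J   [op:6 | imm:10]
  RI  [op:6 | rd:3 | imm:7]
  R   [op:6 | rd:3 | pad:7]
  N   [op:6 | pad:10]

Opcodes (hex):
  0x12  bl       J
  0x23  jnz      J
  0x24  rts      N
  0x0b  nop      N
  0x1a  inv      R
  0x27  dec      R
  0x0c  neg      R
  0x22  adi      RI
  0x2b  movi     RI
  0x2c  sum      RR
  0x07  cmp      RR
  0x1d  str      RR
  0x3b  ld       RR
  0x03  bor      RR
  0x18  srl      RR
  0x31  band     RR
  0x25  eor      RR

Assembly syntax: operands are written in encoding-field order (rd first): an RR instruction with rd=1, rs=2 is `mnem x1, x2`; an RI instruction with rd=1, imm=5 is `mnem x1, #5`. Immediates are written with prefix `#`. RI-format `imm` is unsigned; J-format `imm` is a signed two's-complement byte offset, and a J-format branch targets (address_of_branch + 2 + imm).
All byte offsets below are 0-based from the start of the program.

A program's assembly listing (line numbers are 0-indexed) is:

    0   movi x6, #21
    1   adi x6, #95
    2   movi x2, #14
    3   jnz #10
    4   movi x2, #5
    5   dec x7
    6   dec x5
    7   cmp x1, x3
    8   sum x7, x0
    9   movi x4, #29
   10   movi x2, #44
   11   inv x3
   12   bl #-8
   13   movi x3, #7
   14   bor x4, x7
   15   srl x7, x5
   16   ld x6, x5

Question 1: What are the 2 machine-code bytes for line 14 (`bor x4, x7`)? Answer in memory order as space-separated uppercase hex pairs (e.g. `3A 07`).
L14: bor op=0x3:6|rd=4:3|rs=7:3|pad=0:4 ⇒ 0x0e70 ⇒ little 70 0e

70 0E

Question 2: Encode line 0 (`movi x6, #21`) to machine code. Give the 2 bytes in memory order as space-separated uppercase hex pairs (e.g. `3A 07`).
line 0 (movi): pack op=0x2b:6|rd=6:3|imm=21:7 = 0xaf15; little→ 15 af

15 AF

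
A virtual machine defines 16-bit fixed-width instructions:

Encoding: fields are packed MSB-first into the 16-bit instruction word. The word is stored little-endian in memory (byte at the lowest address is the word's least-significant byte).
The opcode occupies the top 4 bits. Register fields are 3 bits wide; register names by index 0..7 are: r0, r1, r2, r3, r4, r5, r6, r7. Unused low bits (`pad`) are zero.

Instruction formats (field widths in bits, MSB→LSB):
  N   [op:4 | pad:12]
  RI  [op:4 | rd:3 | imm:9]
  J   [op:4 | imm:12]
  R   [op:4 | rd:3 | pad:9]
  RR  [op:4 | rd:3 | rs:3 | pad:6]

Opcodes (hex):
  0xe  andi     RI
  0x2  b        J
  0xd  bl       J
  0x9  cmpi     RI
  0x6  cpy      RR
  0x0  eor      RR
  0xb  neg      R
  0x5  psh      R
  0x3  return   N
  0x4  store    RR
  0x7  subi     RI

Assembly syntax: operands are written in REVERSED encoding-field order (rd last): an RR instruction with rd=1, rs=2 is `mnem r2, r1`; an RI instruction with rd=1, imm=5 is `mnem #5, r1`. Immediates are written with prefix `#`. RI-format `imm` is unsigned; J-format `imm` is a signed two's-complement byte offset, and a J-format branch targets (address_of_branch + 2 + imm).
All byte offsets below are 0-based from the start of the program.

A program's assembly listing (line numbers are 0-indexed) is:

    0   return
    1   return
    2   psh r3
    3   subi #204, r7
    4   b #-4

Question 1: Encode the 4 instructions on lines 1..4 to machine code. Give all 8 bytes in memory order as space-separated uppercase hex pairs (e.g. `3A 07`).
line 1 (return): pack op=0x3:4|pad=0:12 = 0x3000; little→ 00 30
line 2 (psh): pack op=0x5:4|rd=3:3|pad=0:9 = 0x5600; little→ 00 56
line 3 (subi): pack op=0x7:4|rd=7:3|imm=204:9 = 0x7ecc; little→ cc 7e
line 4 (b): pack op=0x2:4|imm=-4:12 = 0x2ffc; little→ fc 2f

00 30 00 56 CC 7E FC 2F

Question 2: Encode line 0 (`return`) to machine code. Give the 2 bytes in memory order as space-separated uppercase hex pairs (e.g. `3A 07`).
00 30

line 0 (return): pack op=0x3:4|pad=0:12 = 0x3000; little→ 00 30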